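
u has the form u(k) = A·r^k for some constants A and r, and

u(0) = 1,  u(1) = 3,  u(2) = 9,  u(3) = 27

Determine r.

Consecutive ratio: 3/1 = 3, and 9/3 = 3, so r = 3.
Then A·3^0 = 1 gives A = 1, and u(k) = 1·3^k.

3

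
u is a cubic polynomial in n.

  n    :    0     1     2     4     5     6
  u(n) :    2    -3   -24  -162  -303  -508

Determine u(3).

-73

Write u(n) = an³ + bn² + cn + d; the 6 given values yield a linear system in the 4 coefficients.
Solving, u(n) = -2n³ - 2n² - n + 2.
Then u(3) = -73.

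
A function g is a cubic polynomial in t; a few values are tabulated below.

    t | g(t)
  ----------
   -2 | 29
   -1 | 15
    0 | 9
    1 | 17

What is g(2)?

45

Write g(t) = at³ + bt² + ct + d; the 4 given values yield a linear system in the 4 coefficients.
Solving, g(t) = t³ + 7t² + 9.
Then g(2) = 45.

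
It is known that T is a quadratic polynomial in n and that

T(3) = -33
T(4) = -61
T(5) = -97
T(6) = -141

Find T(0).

3

Write T(n) = an² + bn + c; the 4 given values yield a linear system in the 3 coefficients.
Solving, T(n) = -4n² + 3.
Then T(0) = 3.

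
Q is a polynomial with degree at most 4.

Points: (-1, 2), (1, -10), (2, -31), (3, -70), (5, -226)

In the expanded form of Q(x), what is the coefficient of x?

-5

Write Q(x) = ax^4 + bx³ + cx² + dx + e; the 5 given values yield a linear system in the 5 coefficients.
Solving, the leading coefficient vanishes, and Q(x) = -x³ - 3x² - 5x - 1.
The coefficient of x is -5.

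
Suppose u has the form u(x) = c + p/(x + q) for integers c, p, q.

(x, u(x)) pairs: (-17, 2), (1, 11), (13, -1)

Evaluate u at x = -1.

6

(u(x) − c)(x + q) = p for each data point; the three points give a linear system in c and q, then p follows.
Solving: c = 1, q = -3, p = -20, so u(x) = 1 − 20/(x − 3).
Then u(-1) = 1 − 20/(-4) = 6.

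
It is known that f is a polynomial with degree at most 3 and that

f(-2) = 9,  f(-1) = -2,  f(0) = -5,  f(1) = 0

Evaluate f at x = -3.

Write f(x) = ax³ + bx² + cx + d; the 4 given values yield a linear system in the 4 coefficients.
Solving, the leading coefficient vanishes, and f(x) = 4x² + x - 5.
Then f(-3) = 28.

28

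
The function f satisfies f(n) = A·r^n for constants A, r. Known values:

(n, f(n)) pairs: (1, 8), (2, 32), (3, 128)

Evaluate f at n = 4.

Consecutive ratio: 32/8 = 4, and 128/32 = 4, so r = 4.
Then A·4^1 = 8 gives A = 2, and f(n) = 2·4^n.
f(4) = 2·4^4 = 512.

512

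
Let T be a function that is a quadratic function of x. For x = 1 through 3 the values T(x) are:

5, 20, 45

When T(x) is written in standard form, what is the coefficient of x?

0

Write T(x) = ax² + bx + c; the 3 given values yield a linear system in the 3 coefficients.
Solving, T(x) = 5x².
The coefficient of x is 0.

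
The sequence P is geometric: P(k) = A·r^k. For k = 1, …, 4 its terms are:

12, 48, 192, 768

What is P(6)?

12288

Consecutive ratio: 48/12 = 4, and 192/48 = 4, so r = 4.
Then A·4^1 = 12 gives A = 3, and P(k) = 3·4^k.
P(6) = 3·4^6 = 12288.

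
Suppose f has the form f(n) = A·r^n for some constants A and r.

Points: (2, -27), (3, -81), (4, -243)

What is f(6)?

-2187

Consecutive ratio: -81/(-27) = 3, and -243/(-81) = 3, so r = 3.
Then A·3^2 = -27 gives A = -3, and f(n) = -3·3^n.
f(6) = -3·3^6 = -2187.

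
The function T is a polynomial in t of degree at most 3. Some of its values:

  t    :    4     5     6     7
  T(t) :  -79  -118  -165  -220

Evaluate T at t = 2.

-25

Write T(t) = at³ + bt² + ct + d; the 4 given values yield a linear system in the 4 coefficients.
Solving, the leading coefficient vanishes, and T(t) = -4t² - 3t - 3.
Then T(2) = -25.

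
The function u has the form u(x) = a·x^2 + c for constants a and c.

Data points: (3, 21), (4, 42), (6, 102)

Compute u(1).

From u(3) = 21 and u(4) = 42: 9a + c = 21 and 16a + c = 42.
Subtracting: 7a = 21, so a = 3; then c = 21 − 3·9 = -6.
So u(x) = 3x² − 6, and u(1) = -3.

-3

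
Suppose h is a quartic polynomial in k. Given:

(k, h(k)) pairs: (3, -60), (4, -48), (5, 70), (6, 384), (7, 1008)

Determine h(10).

6240

Write h(k) = ak^4 + bk³ + ck² + dk + e; the 5 given values yield a linear system in the 5 coefficients.
Solving, h(k) = k^4 - 3k³ - 8k² + 4k.
Then h(10) = 6240.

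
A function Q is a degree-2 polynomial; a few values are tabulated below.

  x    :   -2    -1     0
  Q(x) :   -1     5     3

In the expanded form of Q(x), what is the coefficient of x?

-6

Write Q(x) = ax² + bx + c; the 3 given values yield a linear system in the 3 coefficients.
Solving, Q(x) = -4x² - 6x + 3.
The coefficient of x is -6.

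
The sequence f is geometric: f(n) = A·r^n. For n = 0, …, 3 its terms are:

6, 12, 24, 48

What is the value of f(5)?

Consecutive ratio: 12/6 = 2, and 24/12 = 2, so r = 2.
Then A·2^0 = 6 gives A = 6, and f(n) = 6·2^n.
f(5) = 6·2^5 = 192.

192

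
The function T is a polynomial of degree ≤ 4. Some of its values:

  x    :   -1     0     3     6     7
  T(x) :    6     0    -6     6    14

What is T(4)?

-4

Write T(x) = ax^4 + bx³ + cx² + dx + e; the 5 given values yield a linear system in the 5 coefficients.
Solving, the top 2 coefficients vanish, and T(x) = x² - 5x.
Then T(4) = -4.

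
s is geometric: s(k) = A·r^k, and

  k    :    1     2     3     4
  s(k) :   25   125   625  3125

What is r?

Consecutive ratio: 125/25 = 5, and 625/125 = 5, so r = 5.
Then A·5^1 = 25 gives A = 5, and s(k) = 5·5^k.

5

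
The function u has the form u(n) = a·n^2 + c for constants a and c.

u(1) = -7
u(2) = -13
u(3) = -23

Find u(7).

-103

From u(1) = -7 and u(2) = -13: 1a + c = -7 and 4a + c = -13.
Subtracting: 3a = -6, so a = -2; then c = -7 − (-2)·1 = -5.
So u(n) = -2n² − 5, and u(7) = -103.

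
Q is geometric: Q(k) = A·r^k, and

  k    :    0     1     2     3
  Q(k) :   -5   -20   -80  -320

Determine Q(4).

Consecutive ratio: -20/(-5) = 4, and -80/(-20) = 4, so r = 4.
Then A·4^0 = -5 gives A = -5, and Q(k) = -5·4^k.
Q(4) = -5·4^4 = -1280.

-1280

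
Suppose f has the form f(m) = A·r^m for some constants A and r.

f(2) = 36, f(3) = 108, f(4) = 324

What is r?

Consecutive ratio: 108/36 = 3, and 324/108 = 3, so r = 3.
Then A·3^2 = 36 gives A = 4, and f(m) = 4·3^m.

3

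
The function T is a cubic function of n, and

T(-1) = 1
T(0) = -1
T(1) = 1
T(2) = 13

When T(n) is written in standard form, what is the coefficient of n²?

Write T(n) = an³ + bn² + cn + d; the 4 given values yield a linear system in the 4 coefficients.
Solving, T(n) = n³ + 2n² - n - 1.
The coefficient of n² is 2.

2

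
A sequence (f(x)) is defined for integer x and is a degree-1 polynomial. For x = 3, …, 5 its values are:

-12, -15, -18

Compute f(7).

-24

First differences: -3, -3.
Level-1 differences are constant, so f has degree 1.
Fitting a degree-1 polynomial gives f(x) = -3x - 3.
Then f(7) = -24.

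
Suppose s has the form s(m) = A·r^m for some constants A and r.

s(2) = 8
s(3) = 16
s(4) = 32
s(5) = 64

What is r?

Consecutive ratio: 16/8 = 2, and 32/16 = 2, so r = 2.
Then A·2^2 = 8 gives A = 2, and s(m) = 2·2^m.

2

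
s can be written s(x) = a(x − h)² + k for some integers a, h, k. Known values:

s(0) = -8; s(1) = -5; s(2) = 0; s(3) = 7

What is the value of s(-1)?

First differences 3, 5, 7; second difference 2 = 2a, so a = 1.
Expanding, the x-coefficient is −2ah = -2h; matching it to the data gives h = -1, and then k = -9.
So s(x) = 1(x + 1)² − 9.
s(-1) = 1·0² − 9 = -9.

-9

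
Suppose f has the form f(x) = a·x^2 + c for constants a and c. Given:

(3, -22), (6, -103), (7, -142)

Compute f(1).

2

From f(3) = -22 and f(6) = -103: 9a + c = -22 and 36a + c = -103.
Subtracting: 27a = -81, so a = -3; then c = -22 − (-3)·9 = 5.
So f(x) = -3x² + 5, and f(1) = 2.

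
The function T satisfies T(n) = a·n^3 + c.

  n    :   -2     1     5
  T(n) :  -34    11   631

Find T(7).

From T(-2) = -34 and T(1) = 11: -8a + c = -34 and 1a + c = 11.
Subtracting: 9a = 45, so a = 5; then c = -34 − 5·(-8) = 6.
So T(n) = 5n³ + 6, and T(7) = 1721.

1721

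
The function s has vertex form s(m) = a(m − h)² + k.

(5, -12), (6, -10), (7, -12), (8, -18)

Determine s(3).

First differences 2, -2, -6; second difference -4 = 2a, so a = -2.
Expanding, the m-coefficient is −2ah = 4h; matching it to the data gives h = 6, and then k = -10.
So s(m) = -2(m − 6)² − 10.
s(3) = -2·(-3)² − 10 = -28.

-28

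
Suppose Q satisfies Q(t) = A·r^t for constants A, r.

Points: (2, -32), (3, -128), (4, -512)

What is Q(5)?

Consecutive ratio: -128/(-32) = 4, and -512/(-128) = 4, so r = 4.
Then A·4^2 = -32 gives A = -2, and Q(t) = -2·4^t.
Q(5) = -2·4^5 = -2048.

-2048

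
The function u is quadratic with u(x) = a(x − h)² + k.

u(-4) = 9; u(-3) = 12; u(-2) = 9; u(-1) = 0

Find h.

First differences 3, -3, -9; second difference -6 = 2a, so a = -3.
Expanding, the x-coefficient is −2ah = 6h; matching it to the data gives h = -3, and then k = 12.
So u(x) = -3(x + 3)² + 12.
Hence h = -3.

-3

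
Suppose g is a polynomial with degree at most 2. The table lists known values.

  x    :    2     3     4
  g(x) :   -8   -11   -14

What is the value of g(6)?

First differences: -3, -3.
Level-1 differences are constant, so g has degree 1.
Fitting a degree-1 polynomial gives g(x) = -3x - 2.
Then g(6) = -20.

-20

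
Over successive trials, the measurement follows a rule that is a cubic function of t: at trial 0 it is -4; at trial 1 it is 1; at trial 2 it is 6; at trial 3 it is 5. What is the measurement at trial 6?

-94

Write the value at t as T(t).
Write T(t) = at³ + bt² + ct + d; the 4 given values yield a linear system in the 4 coefficients.
Solving, T(t) = -t³ + 3t² + 3t - 4.
Then T(6) = -94.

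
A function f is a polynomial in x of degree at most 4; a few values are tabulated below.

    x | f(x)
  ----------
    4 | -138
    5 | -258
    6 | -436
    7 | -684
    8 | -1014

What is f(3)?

First differences: -120, -178, -248, -330. Second differences: -58, -70, -82. Third differences: -12, -12.
Level-3 differences are constant, so f has degree 3.
Fitting a degree-3 polynomial gives f(x) = -2x³ + x² - 7x + 2.
Then f(3) = -64.

-64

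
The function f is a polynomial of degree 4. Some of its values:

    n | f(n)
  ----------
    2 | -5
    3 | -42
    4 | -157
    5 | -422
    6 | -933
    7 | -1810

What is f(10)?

First differences: -37, -115, -265, -511, -877. Second differences: -78, -150, -246, -366. Third differences: -72, -96, -120. Fourth differences: -24, -24.
Level-4 differences are constant, so f has degree 4.
Fitting a degree-4 polynomial gives f(n) = -n^4 + 2n³ - 2n² + 3.
Then f(10) = -8197.

-8197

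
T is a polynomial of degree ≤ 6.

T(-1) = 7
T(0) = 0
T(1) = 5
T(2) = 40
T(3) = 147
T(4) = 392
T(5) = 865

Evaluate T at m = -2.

32

First differences: -7, 5, 35, 107, 245, 473. Second differences: 12, 30, 72, 138, 228. Third differences: 18, 42, 66, 90. Fourth differences: 24, 24, 24.
Level-4 differences are constant, so T has degree 4.
Fitting a degree-4 polynomial gives T(m) = m^4 + m³ + 5m² - 2m.
Then T(-2) = 32.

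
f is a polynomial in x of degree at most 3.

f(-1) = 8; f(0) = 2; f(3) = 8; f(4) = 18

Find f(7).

72

Write f(x) = ax³ + bx² + cx + d; the 4 given values yield a linear system in the 4 coefficients.
Solving, the leading coefficient vanishes, and f(x) = 2x² - 4x + 2.
Then f(7) = 72.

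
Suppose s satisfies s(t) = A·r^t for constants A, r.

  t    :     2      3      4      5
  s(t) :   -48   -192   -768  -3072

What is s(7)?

-49152

Consecutive ratio: -192/(-48) = 4, and -768/(-192) = 4, so r = 4.
Then A·4^2 = -48 gives A = -3, and s(t) = -3·4^t.
s(7) = -3·4^7 = -49152.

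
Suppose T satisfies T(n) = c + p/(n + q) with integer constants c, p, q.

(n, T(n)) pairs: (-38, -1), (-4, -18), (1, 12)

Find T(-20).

(T(n) − c)(n + q) = p for each data point; the three points give a linear system in c and q, then p follows.
Solving: c = 0, q = 2, p = 36, so T(n) = 36/(n + 2).
Then T(-20) = 0 + 36/(-18) = -2.

-2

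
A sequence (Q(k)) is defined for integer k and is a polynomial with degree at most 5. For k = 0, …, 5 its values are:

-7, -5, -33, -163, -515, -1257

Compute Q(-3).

First differences: 2, -28, -130, -352, -742. Second differences: -30, -102, -222, -390. Third differences: -72, -120, -168. Fourth differences: -48, -48.
Level-4 differences are constant, so Q has degree 4.
Fitting a degree-4 polynomial gives Q(k) = -2k^4 - k² + 5k - 7.
Then Q(-3) = -193.

-193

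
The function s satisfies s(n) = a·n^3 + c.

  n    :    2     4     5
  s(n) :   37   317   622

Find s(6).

1077

From s(2) = 37 and s(4) = 317: 8a + c = 37 and 64a + c = 317.
Subtracting: 56a = 280, so a = 5; then c = 37 − 5·8 = -3.
So s(n) = 5n³ − 3, and s(6) = 1077.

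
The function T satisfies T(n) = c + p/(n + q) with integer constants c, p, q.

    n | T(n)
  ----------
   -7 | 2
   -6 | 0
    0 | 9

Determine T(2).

8

(T(n) − c)(n + q) = p for each data point; the three points give a linear system in c and q, then p follows.
Solving: c = 6, q = 4, p = 12, so T(n) = 6 + 12/(n + 4).
Then T(2) = 6 + 12/6 = 8.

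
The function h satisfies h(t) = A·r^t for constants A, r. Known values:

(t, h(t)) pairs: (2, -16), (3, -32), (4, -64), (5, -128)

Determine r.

2

Consecutive ratio: -32/(-16) = 2, and -64/(-32) = 2, so r = 2.
Then A·2^2 = -16 gives A = -4, and h(t) = -4·2^t.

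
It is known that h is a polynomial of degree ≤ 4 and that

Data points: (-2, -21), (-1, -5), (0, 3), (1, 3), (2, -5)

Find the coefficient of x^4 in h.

First differences: 16, 8, 0, -8. Second differences: -8, -8, -8.
Level-2 differences are constant, so h has degree 2.
Fitting a degree-2 polynomial gives h(x) = -4x² + 4x + 3.
The coefficient of x^4 is 0.

0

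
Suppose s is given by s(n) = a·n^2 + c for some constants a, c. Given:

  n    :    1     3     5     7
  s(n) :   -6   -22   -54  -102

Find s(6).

-76

From s(1) = -6 and s(3) = -22: 1a + c = -6 and 9a + c = -22.
Subtracting: 8a = -16, so a = -2; then c = -6 − (-2)·1 = -4.
So s(n) = -2n² − 4, and s(6) = -76.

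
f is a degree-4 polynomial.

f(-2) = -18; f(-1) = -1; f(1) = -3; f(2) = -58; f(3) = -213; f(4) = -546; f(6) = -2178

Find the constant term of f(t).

Write f(t) = at^4 + bt³ + ct² + dt + e; the 7 given values yield a linear system in the 5 coefficients.
Solving, f(t) = -t^4 - 3t³ - 7t² + 2t + 6.
The constant term is f(0) = 6.

6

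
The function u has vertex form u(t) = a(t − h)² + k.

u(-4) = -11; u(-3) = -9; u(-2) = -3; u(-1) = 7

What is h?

-4

First differences 2, 6, 10; second difference 4 = 2a, so a = 2.
Expanding, the t-coefficient is −2ah = -4h; matching it to the data gives h = -4, and then k = -11.
So u(t) = 2(t + 4)² − 11.
Hence h = -4.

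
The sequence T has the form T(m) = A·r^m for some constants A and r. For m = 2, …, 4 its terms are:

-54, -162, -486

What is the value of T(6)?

-4374

Consecutive ratio: -162/(-54) = 3, and -486/(-162) = 3, so r = 3.
Then A·3^2 = -54 gives A = -6, and T(m) = -6·3^m.
T(6) = -6·3^6 = -4374.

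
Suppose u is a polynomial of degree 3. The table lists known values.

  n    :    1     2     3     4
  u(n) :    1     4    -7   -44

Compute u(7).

Write u(n) = an³ + bn² + cn + d; the 4 given values yield a linear system in the 4 coefficients.
Solving, u(n) = -2n³ + 5n² + 2n - 4.
Then u(7) = -431.

-431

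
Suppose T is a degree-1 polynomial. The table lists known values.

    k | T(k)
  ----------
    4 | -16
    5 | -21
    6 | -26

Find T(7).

First differences: -5, -5.
Level-1 differences are constant, so T has degree 1.
Fitting a degree-1 polynomial gives T(k) = -5k + 4.
Then T(7) = -31.

-31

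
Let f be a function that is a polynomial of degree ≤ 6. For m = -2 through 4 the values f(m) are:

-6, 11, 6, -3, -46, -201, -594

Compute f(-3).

First differences: 17, -5, -9, -43, -155, -393. Second differences: -22, -4, -34, -112, -238. Third differences: 18, -30, -78, -126. Fourth differences: -48, -48, -48.
Level-4 differences are constant, so f has degree 4.
Fitting a degree-4 polynomial gives f(m) = -2m^4 - m³ - 6m + 6.
Then f(-3) = -111.

-111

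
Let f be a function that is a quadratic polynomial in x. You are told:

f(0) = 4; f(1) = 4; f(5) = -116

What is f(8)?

Write f(x) = ax² + bx + c; the 3 given values yield a linear system in the 3 coefficients.
Solving, f(x) = -6x² + 6x + 4.
Then f(8) = -332.

-332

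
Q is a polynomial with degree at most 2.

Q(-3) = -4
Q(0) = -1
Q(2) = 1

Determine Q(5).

Write Q(k) = ak² + bk + c; the 3 given values yield a linear system in the 3 coefficients.
Solving, the leading coefficient vanishes, and Q(k) = k - 1.
Then Q(5) = 4.

4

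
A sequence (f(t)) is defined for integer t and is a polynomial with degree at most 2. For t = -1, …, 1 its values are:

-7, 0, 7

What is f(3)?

21

First differences: 7, 7.
Level-1 differences are constant, so f has degree 1.
Fitting a degree-1 polynomial gives f(t) = 7t.
Then f(3) = 21.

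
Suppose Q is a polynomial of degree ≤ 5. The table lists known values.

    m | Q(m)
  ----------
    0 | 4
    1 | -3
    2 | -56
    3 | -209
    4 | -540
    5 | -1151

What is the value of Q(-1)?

-5

First differences: -7, -53, -153, -331, -611. Second differences: -46, -100, -178, -280. Third differences: -54, -78, -102. Fourth differences: -24, -24.
Level-4 differences are constant, so Q has degree 4.
Fitting a degree-4 polynomial gives Q(m) = -m^4 - 3m³ - 7m² + 4m + 4.
Then Q(-1) = -5.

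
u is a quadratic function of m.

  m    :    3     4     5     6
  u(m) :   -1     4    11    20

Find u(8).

First differences: 5, 7, 9. Second differences: 2, 2.
Level-2 differences are constant, so u has degree 2.
Fitting a degree-2 polynomial gives u(m) = m² - 2m - 4.
Then u(8) = 44.

44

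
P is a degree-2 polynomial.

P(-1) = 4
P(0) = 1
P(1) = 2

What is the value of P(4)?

Write P(t) = at² + bt + c; the 3 given values yield a linear system in the 3 coefficients.
Solving, P(t) = 2t² - t + 1.
Then P(4) = 29.

29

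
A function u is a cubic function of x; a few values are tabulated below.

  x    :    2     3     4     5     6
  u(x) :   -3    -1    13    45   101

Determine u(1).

1

First differences: 2, 14, 32, 56. Second differences: 12, 18, 24. Third differences: 6, 6.
Level-3 differences are constant, so u has degree 3.
Fitting a degree-3 polynomial gives u(x) = x³ - 3x² - 2x + 5.
Then u(1) = 1.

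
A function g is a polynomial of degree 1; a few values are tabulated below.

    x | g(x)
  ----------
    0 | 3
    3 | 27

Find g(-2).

Write g(x) = ax + b; the 2 given values yield a linear system in the 2 coefficients.
Solving, g(x) = 8x + 3.
Then g(-2) = -13.

-13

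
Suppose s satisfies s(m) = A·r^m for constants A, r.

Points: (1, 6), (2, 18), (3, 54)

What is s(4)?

Consecutive ratio: 18/6 = 3, and 54/18 = 3, so r = 3.
Then A·3^1 = 6 gives A = 2, and s(m) = 2·3^m.
s(4) = 2·3^4 = 162.

162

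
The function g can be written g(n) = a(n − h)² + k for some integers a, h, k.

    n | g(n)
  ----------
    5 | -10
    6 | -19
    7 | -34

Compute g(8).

-55

First differences -9, -15; second difference -6 = 2a, so a = -3.
Expanding, the n-coefficient is −2ah = 6h; matching it to the data gives h = 4, and then k = -7.
So g(n) = -3(n − 4)² − 7.
g(8) = -3·4² − 7 = -55.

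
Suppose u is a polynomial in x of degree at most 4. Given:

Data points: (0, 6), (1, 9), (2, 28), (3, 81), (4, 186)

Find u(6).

624

First differences: 3, 19, 53, 105. Second differences: 16, 34, 52. Third differences: 18, 18.
Level-3 differences are constant, so u has degree 3.
Fitting a degree-3 polynomial gives u(x) = 3x³ - x² + x + 6.
Then u(6) = 624.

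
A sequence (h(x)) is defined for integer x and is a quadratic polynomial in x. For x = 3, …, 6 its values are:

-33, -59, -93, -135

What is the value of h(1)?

Write h(x) = ax² + bx + c; the 4 given values yield a linear system in the 3 coefficients.
Solving, h(x) = -4x² + 2x - 3.
Then h(1) = -5.

-5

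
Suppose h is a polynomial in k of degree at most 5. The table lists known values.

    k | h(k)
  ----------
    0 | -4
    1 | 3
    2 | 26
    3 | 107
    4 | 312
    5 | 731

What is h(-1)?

-13

First differences: 7, 23, 81, 205, 419. Second differences: 16, 58, 124, 214. Third differences: 42, 66, 90. Fourth differences: 24, 24.
Level-4 differences are constant, so h has degree 4.
Fitting a degree-4 polynomial gives h(k) = k^4 + k³ - 2k² + 7k - 4.
Then h(-1) = -13.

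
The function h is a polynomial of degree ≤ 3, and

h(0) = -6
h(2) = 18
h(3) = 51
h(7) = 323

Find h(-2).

Write h(x) = ax³ + bx² + cx + d; the 4 given values yield a linear system in the 4 coefficients.
Solving, the leading coefficient vanishes, and h(x) = 7x² - 2x - 6.
Then h(-2) = 26.

26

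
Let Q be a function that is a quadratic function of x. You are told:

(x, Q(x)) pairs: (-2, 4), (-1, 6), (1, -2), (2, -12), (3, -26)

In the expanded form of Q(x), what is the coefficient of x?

-4

Write Q(x) = ax² + bx + c; the 5 given values yield a linear system in the 3 coefficients.
Solving, Q(x) = -2x² - 4x + 4.
The coefficient of x is -4.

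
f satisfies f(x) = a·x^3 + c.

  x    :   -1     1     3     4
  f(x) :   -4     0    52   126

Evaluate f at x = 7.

684

From f(-1) = -4 and f(1) = 0: -1a + c = -4 and 1a + c = 0.
Subtracting: 2a = 4, so a = 2; then c = -4 − 2·(-1) = -2.
So f(x) = 2x³ − 2, and f(7) = 684.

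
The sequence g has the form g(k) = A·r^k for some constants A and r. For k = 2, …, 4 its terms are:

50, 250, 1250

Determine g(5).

Consecutive ratio: 250/50 = 5, and 1250/250 = 5, so r = 5.
Then A·5^2 = 50 gives A = 2, and g(k) = 2·5^k.
g(5) = 2·5^5 = 6250.

6250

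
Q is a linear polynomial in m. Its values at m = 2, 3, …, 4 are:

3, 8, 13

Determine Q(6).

23

Write Q(m) = am + b; the 3 given values yield a linear system in the 2 coefficients.
Solving, Q(m) = 5m - 7.
Then Q(6) = 23.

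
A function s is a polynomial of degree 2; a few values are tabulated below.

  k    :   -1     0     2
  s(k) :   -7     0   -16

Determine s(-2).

-24

Write s(k) = ak² + bk + c; the 3 given values yield a linear system in the 3 coefficients.
Solving, s(k) = -5k² + 2k.
Then s(-2) = -24.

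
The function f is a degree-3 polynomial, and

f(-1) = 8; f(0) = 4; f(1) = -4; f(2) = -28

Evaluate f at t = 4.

Write f(t) = at³ + bt² + ct + d; the 4 given values yield a linear system in the 4 coefficients.
Solving, f(t) = -2t³ - 2t² - 4t + 4.
Then f(4) = -172.

-172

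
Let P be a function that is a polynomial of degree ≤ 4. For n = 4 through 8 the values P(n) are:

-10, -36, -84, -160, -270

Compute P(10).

First differences: -26, -48, -76, -110. Second differences: -22, -28, -34. Third differences: -6, -6.
Level-3 differences are constant, so P has degree 3.
Fitting a degree-3 polynomial gives P(n) = -n³ + 4n² - n - 6.
Then P(10) = -616.

-616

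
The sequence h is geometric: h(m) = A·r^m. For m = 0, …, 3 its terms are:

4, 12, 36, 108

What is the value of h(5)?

972

Consecutive ratio: 12/4 = 3, and 36/12 = 3, so r = 3.
Then A·3^0 = 4 gives A = 4, and h(m) = 4·3^m.
h(5) = 4·3^5 = 972.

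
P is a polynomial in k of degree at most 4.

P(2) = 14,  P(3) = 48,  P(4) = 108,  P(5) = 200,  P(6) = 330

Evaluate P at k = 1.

Write P(k) = ak^4 + bk³ + ck² + dk + e; the 5 given values yield a linear system in the 5 coefficients.
Solving, the leading coefficient vanishes, and P(k) = k³ + 4k² - 5k.
Then P(1) = 0.

0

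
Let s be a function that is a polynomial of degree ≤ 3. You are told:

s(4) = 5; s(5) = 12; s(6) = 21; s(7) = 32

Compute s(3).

0

Write s(t) = at³ + bt² + ct + d; the 4 given values yield a linear system in the 4 coefficients.
Solving, the leading coefficient vanishes, and s(t) = t² - 2t - 3.
Then s(3) = 0.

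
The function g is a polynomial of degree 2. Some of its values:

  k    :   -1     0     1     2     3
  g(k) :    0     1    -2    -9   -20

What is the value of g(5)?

-54

First differences: 1, -3, -7, -11. Second differences: -4, -4, -4.
Level-2 differences are constant, so g has degree 2.
Fitting a degree-2 polynomial gives g(k) = -2k² - k + 1.
Then g(5) = -54.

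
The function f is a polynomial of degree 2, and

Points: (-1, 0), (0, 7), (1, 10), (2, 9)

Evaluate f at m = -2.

First differences: 7, 3, -1. Second differences: -4, -4.
Level-2 differences are constant, so f has degree 2.
Fitting a degree-2 polynomial gives f(m) = -2m² + 5m + 7.
Then f(-2) = -11.

-11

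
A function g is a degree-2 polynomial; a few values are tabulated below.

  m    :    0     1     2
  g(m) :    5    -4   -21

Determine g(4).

-79

Write g(m) = am² + bm + c; the 3 given values yield a linear system in the 3 coefficients.
Solving, g(m) = -4m² - 5m + 5.
Then g(4) = -79.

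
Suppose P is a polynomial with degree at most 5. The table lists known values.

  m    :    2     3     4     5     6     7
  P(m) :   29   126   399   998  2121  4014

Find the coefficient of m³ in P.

-3

First differences: 97, 273, 599, 1123, 1893. Second differences: 176, 326, 524, 770. Third differences: 150, 198, 246. Fourth differences: 48, 48.
Level-4 differences are constant, so P has degree 4.
Fitting a degree-4 polynomial gives P(m) = 2m^4 - 3m³ + 5m² - m + 3.
The coefficient of m³ is -3.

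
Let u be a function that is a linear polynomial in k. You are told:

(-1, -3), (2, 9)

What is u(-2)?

-7

Write u(k) = ak + b; the 2 given values yield a linear system in the 2 coefficients.
Solving, u(k) = 4k + 1.
Then u(-2) = -7.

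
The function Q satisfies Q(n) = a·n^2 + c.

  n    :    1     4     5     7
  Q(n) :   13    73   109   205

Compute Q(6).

153

From Q(1) = 13 and Q(4) = 73: 1a + c = 13 and 16a + c = 73.
Subtracting: 15a = 60, so a = 4; then c = 13 − 4·1 = 9.
So Q(n) = 4n² + 9, and Q(6) = 153.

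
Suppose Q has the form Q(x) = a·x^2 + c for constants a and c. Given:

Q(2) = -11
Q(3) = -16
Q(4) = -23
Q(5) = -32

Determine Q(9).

-88

From Q(2) = -11 and Q(3) = -16: 4a + c = -11 and 9a + c = -16.
Subtracting: 5a = -5, so a = -1; then c = -11 − (-1)·4 = -7.
So Q(x) = -1x² − 7, and Q(9) = -88.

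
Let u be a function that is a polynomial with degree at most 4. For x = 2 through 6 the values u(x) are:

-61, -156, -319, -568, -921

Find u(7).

-1396

First differences: -95, -163, -249, -353. Second differences: -68, -86, -104. Third differences: -18, -18.
Level-3 differences are constant, so u has degree 3.
Fitting a degree-3 polynomial gives u(x) = -3x³ - 7x² - 3x - 3.
Then u(7) = -1396.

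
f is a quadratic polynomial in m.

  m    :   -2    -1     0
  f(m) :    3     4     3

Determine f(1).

0

Write f(m) = am² + bm + c; the 3 given values yield a linear system in the 3 coefficients.
Solving, f(m) = -m² - 2m + 3.
Then f(1) = 0.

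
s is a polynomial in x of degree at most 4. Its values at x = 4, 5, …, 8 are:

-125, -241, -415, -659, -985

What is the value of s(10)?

First differences: -116, -174, -244, -326. Second differences: -58, -70, -82. Third differences: -12, -12.
Level-3 differences are constant, so s has degree 3.
Fitting a degree-3 polynomial gives s(x) = -2x³ + x² - 3x - 1.
Then s(10) = -1931.

-1931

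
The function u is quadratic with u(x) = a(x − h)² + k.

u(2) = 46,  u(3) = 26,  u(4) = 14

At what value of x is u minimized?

5

First differences -20, -12; second difference 8 = 2a, so a = 4.
Expanding, the x-coefficient is −2ah = -8h; matching it to the data gives h = 5, and then k = 10.
So u(x) = 4(x − 5)² + 10.
Hence h = 5.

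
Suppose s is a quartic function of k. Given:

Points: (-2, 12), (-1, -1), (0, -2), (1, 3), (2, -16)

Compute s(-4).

-22

Write s(k) = ak^4 + bk³ + ck² + dk + e; the 5 given values yield a linear system in the 5 coefficients.
Solving, s(k) = -k^4 - 3k³ + 4k² + 5k - 2.
Then s(-4) = -22.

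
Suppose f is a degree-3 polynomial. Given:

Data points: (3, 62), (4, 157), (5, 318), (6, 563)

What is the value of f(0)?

Write f(n) = an³ + bn² + cn + d; the 4 given values yield a linear system in the 4 coefficients.
Solving, f(n) = 3n³ - 3n² + 5n - 7.
Then f(0) = -7.

-7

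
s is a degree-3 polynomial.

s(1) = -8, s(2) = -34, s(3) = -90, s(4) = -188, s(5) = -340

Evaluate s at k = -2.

First differences: -26, -56, -98, -152. Second differences: -30, -42, -54. Third differences: -12, -12.
Level-3 differences are constant, so s has degree 3.
Fitting a degree-3 polynomial gives s(k) = -2k³ - 3k² - 3k.
Then s(-2) = 10.

10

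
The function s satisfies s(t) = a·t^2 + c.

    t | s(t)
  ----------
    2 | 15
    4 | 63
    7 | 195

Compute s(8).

255

From s(2) = 15 and s(4) = 63: 4a + c = 15 and 16a + c = 63.
Subtracting: 12a = 48, so a = 4; then c = 15 − 4·4 = -1.
So s(t) = 4t² − 1, and s(8) = 255.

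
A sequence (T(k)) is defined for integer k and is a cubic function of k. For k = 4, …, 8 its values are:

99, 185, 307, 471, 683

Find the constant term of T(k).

-5

First differences: 86, 122, 164, 212. Second differences: 36, 42, 48. Third differences: 6, 6.
Level-3 differences are constant, so T has degree 3.
Fitting a degree-3 polynomial gives T(k) = k³ + 3k² - 2k - 5.
The constant term is T(0) = -5.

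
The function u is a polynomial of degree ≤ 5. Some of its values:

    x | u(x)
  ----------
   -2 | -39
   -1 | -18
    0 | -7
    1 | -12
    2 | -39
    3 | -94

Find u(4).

-183

First differences: 21, 11, -5, -27, -55. Second differences: -10, -16, -22, -28. Third differences: -6, -6, -6.
Level-3 differences are constant, so u has degree 3.
Fitting a degree-3 polynomial gives u(x) = -x³ - 8x² + 4x - 7.
Then u(4) = -183.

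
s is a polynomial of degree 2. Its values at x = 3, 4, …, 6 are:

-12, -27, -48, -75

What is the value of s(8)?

-147

First differences: -15, -21, -27. Second differences: -6, -6.
Level-2 differences are constant, so s has degree 2.
Fitting a degree-2 polynomial gives s(x) = -3x² + 6x - 3.
Then s(8) = -147.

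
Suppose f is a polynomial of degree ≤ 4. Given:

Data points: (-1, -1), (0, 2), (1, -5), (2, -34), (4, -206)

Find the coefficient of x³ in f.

-2

Write f(x) = ax^4 + bx³ + cx² + dx + e; the 5 given values yield a linear system in the 5 coefficients.
Solving, the leading coefficient vanishes, and f(x) = -2x³ - 5x² + 2.
The coefficient of x³ is -2.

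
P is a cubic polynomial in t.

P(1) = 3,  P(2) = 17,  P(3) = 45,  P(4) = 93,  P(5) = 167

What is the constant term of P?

-3

Write P(t) = at³ + bt² + ct + d; the 5 given values yield a linear system in the 4 coefficients.
Solving, P(t) = t³ + t² + 4t - 3.
The constant term is P(0) = -3.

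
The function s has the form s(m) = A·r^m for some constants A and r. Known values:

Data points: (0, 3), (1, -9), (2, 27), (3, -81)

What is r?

-3

Consecutive ratio: -9/3 = -3, and 27/(-9) = -3, so r = -3.
Then A·(-3)^0 = 3 gives A = 3, and s(m) = 3·(-3)^m.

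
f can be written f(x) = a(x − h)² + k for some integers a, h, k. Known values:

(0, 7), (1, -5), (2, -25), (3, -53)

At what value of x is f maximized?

-1

First differences -12, -20, -28; second difference -8 = 2a, so a = -4.
Expanding, the x-coefficient is −2ah = 8h; matching it to the data gives h = -1, and then k = 11.
So f(x) = -4(x + 1)² + 11.
Hence h = -1.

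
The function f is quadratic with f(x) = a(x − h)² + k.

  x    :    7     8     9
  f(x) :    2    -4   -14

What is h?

First differences -6, -10; second difference -4 = 2a, so a = -2.
Expanding, the x-coefficient is −2ah = 4h; matching it to the data gives h = 6, and then k = 4.
So f(x) = -2(x − 6)² + 4.
Hence h = 6.

6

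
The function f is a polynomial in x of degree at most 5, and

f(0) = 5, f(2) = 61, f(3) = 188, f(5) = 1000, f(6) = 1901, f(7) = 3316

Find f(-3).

56

Write f(x) = ax^5 + bx^4 + cx³ + dx² + ex + p; the 6 given values yield a linear system in the 6 coefficients.
Solving, the leading coefficient vanishes, and f(x) = x^4 + 2x³ + 4x² + 4x + 5.
Then f(-3) = 56.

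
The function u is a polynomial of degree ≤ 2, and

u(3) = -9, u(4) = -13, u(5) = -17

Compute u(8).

-29

First differences: -4, -4.
Level-1 differences are constant, so u has degree 1.
Fitting a degree-1 polynomial gives u(x) = -4x + 3.
Then u(8) = -29.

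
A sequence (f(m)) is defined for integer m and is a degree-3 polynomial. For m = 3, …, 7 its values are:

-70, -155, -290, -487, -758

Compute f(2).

-23

First differences: -85, -135, -197, -271. Second differences: -50, -62, -74. Third differences: -12, -12.
Level-3 differences are constant, so f has degree 3.
Fitting a degree-3 polynomial gives f(m) = -2m³ - m² - 4m + 5.
Then f(2) = -23.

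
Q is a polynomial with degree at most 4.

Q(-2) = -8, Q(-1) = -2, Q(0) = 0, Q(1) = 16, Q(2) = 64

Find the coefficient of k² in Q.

First differences: 6, 2, 16, 48. Second differences: -4, 14, 32. Third differences: 18, 18.
Level-3 differences are constant, so Q has degree 3.
Fitting a degree-3 polynomial gives Q(k) = 3k³ + 7k² + 6k.
The coefficient of k² is 7.

7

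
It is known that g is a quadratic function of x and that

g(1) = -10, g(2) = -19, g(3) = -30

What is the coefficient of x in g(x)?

-6

Write g(x) = ax² + bx + c; the 3 given values yield a linear system in the 3 coefficients.
Solving, g(x) = -x² - 6x - 3.
The coefficient of x is -6.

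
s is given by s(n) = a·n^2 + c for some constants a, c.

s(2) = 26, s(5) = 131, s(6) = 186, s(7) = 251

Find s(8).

From s(2) = 26 and s(5) = 131: 4a + c = 26 and 25a + c = 131.
Subtracting: 21a = 105, so a = 5; then c = 26 − 5·4 = 6.
So s(n) = 5n² + 6, and s(8) = 326.

326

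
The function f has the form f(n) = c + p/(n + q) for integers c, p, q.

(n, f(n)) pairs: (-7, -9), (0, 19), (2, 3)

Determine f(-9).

(f(n) − c)(n + q) = p for each data point; the three points give a linear system in c and q, then p follows.
Solving: c = -5, q = 1, p = 24, so f(n) = -5 + 24/(n + 1).
Then f(-9) = -5 + 24/(-8) = -8.

-8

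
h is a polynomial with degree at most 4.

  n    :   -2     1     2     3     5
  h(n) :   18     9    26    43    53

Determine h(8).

Write h(n) = an^4 + bn³ + cn² + dn + e; the 5 given values yield a linear system in the 5 coefficients.
Solving, the leading coefficient vanishes, and h(n) = -n³ + 6n² + 6n - 2.
Then h(8) = -82.

-82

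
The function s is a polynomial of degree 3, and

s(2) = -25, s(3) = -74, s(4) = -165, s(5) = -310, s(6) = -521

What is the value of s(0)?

-5

First differences: -49, -91, -145, -211. Second differences: -42, -54, -66. Third differences: -12, -12.
Level-3 differences are constant, so s has degree 3.
Fitting a degree-3 polynomial gives s(x) = -2x³ - 3x² + 4x - 5.
Then s(0) = -5.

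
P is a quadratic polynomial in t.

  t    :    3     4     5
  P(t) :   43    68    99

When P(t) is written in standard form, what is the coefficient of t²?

Write P(t) = at² + bt + c; the 3 given values yield a linear system in the 3 coefficients.
Solving, P(t) = 3t² + 4t + 4.
The coefficient of t² is 3.

3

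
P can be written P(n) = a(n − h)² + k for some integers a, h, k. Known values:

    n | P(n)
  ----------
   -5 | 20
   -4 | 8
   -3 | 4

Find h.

-3

First differences -12, -4; second difference 8 = 2a, so a = 4.
Expanding, the n-coefficient is −2ah = -8h; matching it to the data gives h = -3, and then k = 4.
So P(n) = 4(n + 3)² + 4.
Hence h = -3.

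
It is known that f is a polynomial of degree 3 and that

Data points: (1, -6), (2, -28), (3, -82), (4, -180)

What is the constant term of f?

Write f(k) = ak³ + bk² + ck + d; the 4 given values yield a linear system in the 4 coefficients.
Solving, f(k) = -2k³ - 4k² + 4k - 4.
The constant term is f(0) = -4.

-4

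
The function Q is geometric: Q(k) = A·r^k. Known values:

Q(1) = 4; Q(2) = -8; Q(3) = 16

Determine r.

Consecutive ratio: -8/4 = -2, and 16/(-8) = -2, so r = -2.
Then A·(-2)^1 = 4 gives A = -2, and Q(k) = -2·(-2)^k.

-2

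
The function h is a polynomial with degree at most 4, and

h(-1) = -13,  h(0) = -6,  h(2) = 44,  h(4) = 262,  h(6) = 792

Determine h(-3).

Write h(n) = an^4 + bn³ + cn² + dn + e; the 5 given values yield a linear system in the 5 coefficients.
Solving, the leading coefficient vanishes, and h(n) = 3n³ + 3n² + 7n - 6.
Then h(-3) = -81.

-81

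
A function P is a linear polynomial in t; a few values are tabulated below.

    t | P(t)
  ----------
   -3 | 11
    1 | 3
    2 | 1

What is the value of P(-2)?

9

Write P(t) = at + b; the 3 given values yield a linear system in the 2 coefficients.
Solving, P(t) = -2t + 5.
Then P(-2) = 9.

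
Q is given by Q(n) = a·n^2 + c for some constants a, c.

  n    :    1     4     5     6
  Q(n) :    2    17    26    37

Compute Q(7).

50

From Q(1) = 2 and Q(4) = 17: 1a + c = 2 and 16a + c = 17.
Subtracting: 15a = 15, so a = 1; then c = 2 − 1·1 = 1.
So Q(n) = 1n² + 1, and Q(7) = 50.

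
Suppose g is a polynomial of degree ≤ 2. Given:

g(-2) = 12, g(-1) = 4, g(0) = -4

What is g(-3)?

First differences: -8, -8.
Level-1 differences are constant, so g has degree 1.
Fitting a degree-1 polynomial gives g(k) = -8k - 4.
Then g(-3) = 20.

20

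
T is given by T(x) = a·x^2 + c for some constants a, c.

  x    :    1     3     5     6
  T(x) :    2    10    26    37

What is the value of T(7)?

50

From T(1) = 2 and T(3) = 10: 1a + c = 2 and 9a + c = 10.
Subtracting: 8a = 8, so a = 1; then c = 2 − 1·1 = 1.
So T(x) = 1x² + 1, and T(7) = 50.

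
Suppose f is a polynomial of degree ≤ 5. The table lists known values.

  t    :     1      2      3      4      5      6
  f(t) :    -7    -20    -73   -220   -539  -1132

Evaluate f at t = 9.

-5935

First differences: -13, -53, -147, -319, -593. Second differences: -40, -94, -172, -274. Third differences: -54, -78, -102. Fourth differences: -24, -24.
Level-4 differences are constant, so f has degree 4.
Fitting a degree-4 polynomial gives f(t) = -t^4 + t³ - t² - 2t - 4.
Then f(9) = -5935.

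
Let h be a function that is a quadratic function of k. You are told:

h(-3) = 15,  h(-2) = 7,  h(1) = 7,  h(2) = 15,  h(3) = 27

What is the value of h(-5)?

Write h(k) = ak² + bk + c; the 5 given values yield a linear system in the 3 coefficients.
Solving, h(k) = 2k² + 2k + 3.
Then h(-5) = 43.

43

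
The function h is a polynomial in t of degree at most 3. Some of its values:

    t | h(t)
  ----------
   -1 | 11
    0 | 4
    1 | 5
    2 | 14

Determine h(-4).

80

First differences: -7, 1, 9. Second differences: 8, 8.
Level-2 differences are constant, so h has degree 2.
Fitting a degree-2 polynomial gives h(t) = 4t² - 3t + 4.
Then h(-4) = 80.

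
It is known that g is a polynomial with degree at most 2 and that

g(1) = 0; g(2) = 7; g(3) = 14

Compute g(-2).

First differences: 7, 7.
Level-1 differences are constant, so g has degree 1.
Fitting a degree-1 polynomial gives g(k) = 7k - 7.
Then g(-2) = -21.

-21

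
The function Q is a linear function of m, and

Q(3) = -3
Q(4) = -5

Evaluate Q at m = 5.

Write Q(m) = am + b; the 2 given values yield a linear system in the 2 coefficients.
Solving, Q(m) = -2m + 3.
Then Q(5) = -7.

-7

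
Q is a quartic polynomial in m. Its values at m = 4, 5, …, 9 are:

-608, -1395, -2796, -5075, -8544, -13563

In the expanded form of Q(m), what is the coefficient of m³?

First differences: -787, -1401, -2279, -3469, -5019. Second differences: -614, -878, -1190, -1550. Third differences: -264, -312, -360. Fourth differences: -48, -48.
Level-4 differences are constant, so Q has degree 4.
Fitting a degree-4 polynomial gives Q(m) = -2m^4 - 5m² - 4m.
The coefficient of m³ is 0.

0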